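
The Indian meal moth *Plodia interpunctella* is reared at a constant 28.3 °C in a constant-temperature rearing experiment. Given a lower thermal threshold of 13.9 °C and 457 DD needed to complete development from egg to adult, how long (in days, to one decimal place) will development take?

Daily accumulation = 28.3 − 13.9 = 14.4 DD/day.
Duration = 457 / 14.4 = 31.736 ≈ 31.7 days.

31.7 days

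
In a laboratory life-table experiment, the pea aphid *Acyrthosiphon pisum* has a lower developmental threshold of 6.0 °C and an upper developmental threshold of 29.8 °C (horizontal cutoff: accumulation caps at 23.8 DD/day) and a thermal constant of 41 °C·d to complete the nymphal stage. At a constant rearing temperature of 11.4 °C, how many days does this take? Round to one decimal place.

7.6 days

Daily accumulation = 11.4 − 6.0 = 5.4 DD/day.
Duration = 41 / 5.4 = 7.593 ≈ 7.6 days.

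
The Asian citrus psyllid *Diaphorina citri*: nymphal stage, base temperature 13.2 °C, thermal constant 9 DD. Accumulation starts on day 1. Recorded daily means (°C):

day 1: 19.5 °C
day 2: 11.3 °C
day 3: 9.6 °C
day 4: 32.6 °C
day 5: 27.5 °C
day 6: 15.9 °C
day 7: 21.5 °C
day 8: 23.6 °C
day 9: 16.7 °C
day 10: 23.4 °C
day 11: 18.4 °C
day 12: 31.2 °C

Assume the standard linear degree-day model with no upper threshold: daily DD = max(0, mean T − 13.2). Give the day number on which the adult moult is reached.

day 4

Daily DD above 13.2 °C: 6.3, 0.0, 0.0, 19.4, 14.3, 2.7, 8.3, 10.4, 3.5, 10.2, 5.2, 18.0.
Cumulative: 6.3, 6.3, 6.3, 25.7, 40.0, 42.7, 51.0, 61.4, 64.9, 75.1, 80.3, 98.3.
The total first reaches 9 DD on day 4.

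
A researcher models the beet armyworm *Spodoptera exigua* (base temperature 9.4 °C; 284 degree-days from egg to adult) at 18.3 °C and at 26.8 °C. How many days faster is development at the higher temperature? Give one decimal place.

At 18.3 °C: 284 / (18.3 − 9.4) = 284 / 8.9 = 31.910 d.
At 26.8 °C: 284 / (26.8 − 9.4) = 284 / 17.4 = 16.322 d.
Difference = |31.910 − 16.322| = 15.588 ≈ 15.6 days.

15.6 days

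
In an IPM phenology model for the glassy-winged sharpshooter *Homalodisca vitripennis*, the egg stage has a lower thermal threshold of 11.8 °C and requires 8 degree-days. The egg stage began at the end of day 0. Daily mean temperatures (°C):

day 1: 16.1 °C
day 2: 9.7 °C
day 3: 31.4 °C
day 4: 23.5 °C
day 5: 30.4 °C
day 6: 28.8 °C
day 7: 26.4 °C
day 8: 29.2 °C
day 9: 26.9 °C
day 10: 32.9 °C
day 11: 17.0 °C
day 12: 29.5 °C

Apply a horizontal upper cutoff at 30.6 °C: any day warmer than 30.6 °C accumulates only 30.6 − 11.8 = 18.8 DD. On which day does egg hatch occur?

day 3

Daily DD above 11.8 °C (capped at 18.8): 4.3, 0.0, 18.8, 11.7, 18.6, 17.0, 14.6, 17.4, 15.1, 18.8, 5.2, 17.7.
Cumulative: 4.3, 4.3, 23.1, 34.8, 53.4, 70.4, 85.0, 102.4, 117.5, 136.3, 141.5, 159.2.
The total first reaches 8 DD on day 3.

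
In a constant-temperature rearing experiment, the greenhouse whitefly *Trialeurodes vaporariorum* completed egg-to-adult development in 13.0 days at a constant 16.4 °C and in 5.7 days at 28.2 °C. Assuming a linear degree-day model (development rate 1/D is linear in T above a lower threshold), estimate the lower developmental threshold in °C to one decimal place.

Under the model K = D·(T − T_b), so D₁·(T₁ − T_b) = D₂·(T₂ − T_b).
13.0·(16.4 − T_b) = 5.7·(28.2 − T_b)
T_b = (13.0·16.4 − 5.7·28.2) / (13.0 − 5.7) = 52.46 / 7.3 = 7.186 °C ≈ 7.2 °C.

7.2 °C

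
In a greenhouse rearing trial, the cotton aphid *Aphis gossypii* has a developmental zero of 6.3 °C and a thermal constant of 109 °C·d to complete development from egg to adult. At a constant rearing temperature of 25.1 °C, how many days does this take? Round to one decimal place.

Daily accumulation = 25.1 − 6.3 = 18.8 DD/day.
Duration = 109 / 18.8 = 5.798 ≈ 5.8 days.

5.8 days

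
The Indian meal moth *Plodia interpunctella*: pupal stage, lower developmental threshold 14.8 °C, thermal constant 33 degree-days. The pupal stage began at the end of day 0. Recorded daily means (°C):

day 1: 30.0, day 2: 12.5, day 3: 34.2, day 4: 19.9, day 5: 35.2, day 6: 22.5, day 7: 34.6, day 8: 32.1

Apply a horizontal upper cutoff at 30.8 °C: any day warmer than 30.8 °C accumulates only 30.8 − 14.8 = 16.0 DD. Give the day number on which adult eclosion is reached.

Daily DD above 14.8 °C (capped at 16.0): 15.2, 0.0, 16.0, 5.1, 16.0, 7.7, 16.0, 16.0.
Cumulative: 15.2, 15.2, 31.2, 36.3, 52.3, 60.0, 76.0, 92.0.
The total first reaches 33 DD on day 4.

day 4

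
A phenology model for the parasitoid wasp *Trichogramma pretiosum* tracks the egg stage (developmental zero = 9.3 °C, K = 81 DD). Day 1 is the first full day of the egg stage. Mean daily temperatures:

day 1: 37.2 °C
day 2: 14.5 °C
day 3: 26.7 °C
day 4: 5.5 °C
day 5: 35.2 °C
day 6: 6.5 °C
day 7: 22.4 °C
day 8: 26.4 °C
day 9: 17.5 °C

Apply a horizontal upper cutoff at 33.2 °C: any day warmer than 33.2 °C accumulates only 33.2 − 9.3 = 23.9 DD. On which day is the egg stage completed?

Daily DD above 9.3 °C (capped at 23.9): 23.9, 5.2, 17.4, 0.0, 23.9, 0.0, 13.1, 17.1, 8.2.
Cumulative: 23.9, 29.1, 46.5, 46.5, 70.4, 70.4, 83.5, 100.6, 108.8.
The total first reaches 81 DD on day 7.

day 7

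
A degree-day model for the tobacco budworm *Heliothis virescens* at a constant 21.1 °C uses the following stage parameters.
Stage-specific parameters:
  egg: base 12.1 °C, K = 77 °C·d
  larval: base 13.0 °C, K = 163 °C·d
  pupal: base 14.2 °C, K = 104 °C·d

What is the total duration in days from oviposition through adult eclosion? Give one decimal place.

egg: 77 / (21.1 − 12.1) = 77 / 9.0 = 8.556 d.
larval: 163 / (21.1 − 13.0) = 163 / 8.1 = 20.123 d.
pupal: 104 / (21.1 − 14.2) = 104 / 6.9 = 15.072 d.
Sum = 43.751 ≈ 43.8 days.

43.8 days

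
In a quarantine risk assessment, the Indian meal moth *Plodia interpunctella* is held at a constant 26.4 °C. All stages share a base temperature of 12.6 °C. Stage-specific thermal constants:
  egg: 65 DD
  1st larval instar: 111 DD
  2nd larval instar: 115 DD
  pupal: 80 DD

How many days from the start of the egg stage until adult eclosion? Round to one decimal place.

Daily accumulation at 26.4 °C = 26.4 − 12.6 = 13.8 DD/day.
Total K = 65 + 111 + 115 + 80 = 371 DD.
Total duration = 371 / 13.8 = 26.884 ≈ 26.9 days.

26.9 days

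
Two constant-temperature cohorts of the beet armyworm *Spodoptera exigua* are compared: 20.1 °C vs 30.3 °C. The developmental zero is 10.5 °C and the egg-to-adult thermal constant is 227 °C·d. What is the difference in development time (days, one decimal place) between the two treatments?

12.2 days

At 20.1 °C: 227 / (20.1 − 10.5) = 227 / 9.6 = 23.646 d.
At 30.3 °C: 227 / (30.3 − 10.5) = 227 / 19.8 = 11.465 d.
Difference = |23.646 − 11.465| = 12.181 ≈ 12.2 days.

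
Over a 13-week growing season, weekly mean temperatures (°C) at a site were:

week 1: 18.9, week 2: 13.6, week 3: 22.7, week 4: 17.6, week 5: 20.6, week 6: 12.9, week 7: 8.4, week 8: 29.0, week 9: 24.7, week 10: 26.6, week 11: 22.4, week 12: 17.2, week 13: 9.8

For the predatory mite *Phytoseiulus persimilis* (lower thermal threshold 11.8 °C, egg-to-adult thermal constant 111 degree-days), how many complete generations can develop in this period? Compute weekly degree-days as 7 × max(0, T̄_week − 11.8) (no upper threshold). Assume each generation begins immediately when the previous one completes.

Weekly DD (7 × max(0, T̄ − 11.8)): 49.7, 12.6, 76.3, 40.6, 61.6, 7.7, 0.0, 120.4, 90.3, 103.6, 74.2, 37.8, 0.0.
Season total = 674.8 DD.
Complete generations = ⌊674.8 / 111⌋ = 6.

6 generations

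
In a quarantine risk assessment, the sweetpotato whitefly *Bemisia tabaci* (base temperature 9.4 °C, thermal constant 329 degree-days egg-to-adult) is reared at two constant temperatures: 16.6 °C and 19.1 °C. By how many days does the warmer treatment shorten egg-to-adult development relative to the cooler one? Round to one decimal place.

11.8 days

At 16.6 °C: 329 / (16.6 − 9.4) = 329 / 7.2 = 45.694 d.
At 19.1 °C: 329 / (19.1 − 9.4) = 329 / 9.7 = 33.918 d.
Difference = |45.694 − 33.918| = 11.777 ≈ 11.8 days.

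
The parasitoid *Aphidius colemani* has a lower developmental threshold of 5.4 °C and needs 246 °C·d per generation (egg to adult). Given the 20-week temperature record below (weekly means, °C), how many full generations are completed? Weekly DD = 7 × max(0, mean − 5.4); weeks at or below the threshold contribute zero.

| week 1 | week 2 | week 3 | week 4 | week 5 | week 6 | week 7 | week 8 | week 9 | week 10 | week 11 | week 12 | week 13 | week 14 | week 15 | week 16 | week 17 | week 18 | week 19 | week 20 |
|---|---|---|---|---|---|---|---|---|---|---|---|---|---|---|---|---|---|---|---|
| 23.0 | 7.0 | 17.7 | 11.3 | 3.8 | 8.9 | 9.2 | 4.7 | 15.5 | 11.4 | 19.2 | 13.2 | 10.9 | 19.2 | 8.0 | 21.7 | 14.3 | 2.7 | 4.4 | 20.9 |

4 generations

Weekly DD (7 × max(0, T̄ − 5.4)): 123.2, 11.2, 86.1, 41.3, 0.0, 24.5, 26.6, 0.0, 70.7, 42.0, 96.6, 54.6, 38.5, 96.6, 18.2, 114.1, 62.3, 0.0, 0.0, 108.5.
Season total = 1015.0 DD.
Complete generations = ⌊1015.0 / 246⌋ = 4.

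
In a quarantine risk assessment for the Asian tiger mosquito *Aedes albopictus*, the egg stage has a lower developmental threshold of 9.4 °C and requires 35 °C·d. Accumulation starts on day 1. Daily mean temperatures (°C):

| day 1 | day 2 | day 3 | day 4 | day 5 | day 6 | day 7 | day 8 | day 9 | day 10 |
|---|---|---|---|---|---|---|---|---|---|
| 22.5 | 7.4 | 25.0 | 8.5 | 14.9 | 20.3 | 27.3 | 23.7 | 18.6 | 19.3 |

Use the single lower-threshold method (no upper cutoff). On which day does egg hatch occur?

day 6

Daily DD above 9.4 °C: 13.1, 0.0, 15.6, 0.0, 5.5, 10.9, 17.9, 14.3, 9.2, 9.9.
Cumulative: 13.1, 13.1, 28.7, 28.7, 34.2, 45.1, 63.0, 77.3, 86.5, 96.4.
The total first reaches 35 DD on day 6.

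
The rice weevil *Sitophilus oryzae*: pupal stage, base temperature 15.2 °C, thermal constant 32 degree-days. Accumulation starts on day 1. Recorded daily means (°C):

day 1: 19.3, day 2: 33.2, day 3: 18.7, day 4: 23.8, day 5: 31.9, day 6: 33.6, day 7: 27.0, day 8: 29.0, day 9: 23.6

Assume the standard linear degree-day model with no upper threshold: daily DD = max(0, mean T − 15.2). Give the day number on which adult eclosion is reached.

day 4

Daily DD above 15.2 °C: 4.1, 18.0, 3.5, 8.6, 16.7, 18.4, 11.8, 13.8, 8.4.
Cumulative: 4.1, 22.1, 25.6, 34.2, 50.9, 69.3, 81.1, 94.9, 103.3.
The total first reaches 32 DD on day 4.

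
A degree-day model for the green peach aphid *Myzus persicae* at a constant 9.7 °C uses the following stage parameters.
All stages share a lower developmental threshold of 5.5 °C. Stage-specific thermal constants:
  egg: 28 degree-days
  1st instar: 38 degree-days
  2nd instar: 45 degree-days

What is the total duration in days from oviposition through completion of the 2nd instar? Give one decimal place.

26.4 days

Daily accumulation at 9.7 °C = 9.7 − 5.5 = 4.2 DD/day.
Total K = 28 + 38 + 45 = 111 DD.
Total duration = 111 / 4.2 = 26.429 ≈ 26.4 days.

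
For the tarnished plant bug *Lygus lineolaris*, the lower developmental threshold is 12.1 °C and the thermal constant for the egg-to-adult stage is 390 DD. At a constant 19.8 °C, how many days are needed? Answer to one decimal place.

Daily accumulation = 19.8 − 12.1 = 7.7 DD/day.
Duration = 390 / 7.7 = 50.649 ≈ 50.6 days.

50.6 days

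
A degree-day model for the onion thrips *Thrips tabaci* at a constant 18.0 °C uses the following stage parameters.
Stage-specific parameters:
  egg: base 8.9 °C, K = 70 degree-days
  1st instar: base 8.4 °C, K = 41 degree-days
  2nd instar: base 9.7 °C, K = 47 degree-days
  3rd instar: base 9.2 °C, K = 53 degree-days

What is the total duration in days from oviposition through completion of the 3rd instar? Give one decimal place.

egg: 70 / (18.0 − 8.9) = 70 / 9.1 = 7.692 d.
1st instar: 41 / (18.0 − 8.4) = 41 / 9.6 = 4.271 d.
2nd instar: 47 / (18.0 − 9.7) = 47 / 8.3 = 5.663 d.
3rd instar: 53 / (18.0 − 9.2) = 53 / 8.8 = 6.023 d.
Sum = 23.649 ≈ 23.6 days.

23.6 days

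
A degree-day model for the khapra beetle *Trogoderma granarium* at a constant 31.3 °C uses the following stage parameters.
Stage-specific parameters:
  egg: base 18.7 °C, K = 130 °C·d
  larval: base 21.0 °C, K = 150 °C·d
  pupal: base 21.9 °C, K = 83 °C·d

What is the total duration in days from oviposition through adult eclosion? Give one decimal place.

33.7 days

egg: 130 / (31.3 − 18.7) = 130 / 12.6 = 10.317 d.
larval: 150 / (31.3 − 21.0) = 150 / 10.3 = 14.563 d.
pupal: 83 / (31.3 − 21.9) = 83 / 9.4 = 8.830 d.
Sum = 33.710 ≈ 33.7 days.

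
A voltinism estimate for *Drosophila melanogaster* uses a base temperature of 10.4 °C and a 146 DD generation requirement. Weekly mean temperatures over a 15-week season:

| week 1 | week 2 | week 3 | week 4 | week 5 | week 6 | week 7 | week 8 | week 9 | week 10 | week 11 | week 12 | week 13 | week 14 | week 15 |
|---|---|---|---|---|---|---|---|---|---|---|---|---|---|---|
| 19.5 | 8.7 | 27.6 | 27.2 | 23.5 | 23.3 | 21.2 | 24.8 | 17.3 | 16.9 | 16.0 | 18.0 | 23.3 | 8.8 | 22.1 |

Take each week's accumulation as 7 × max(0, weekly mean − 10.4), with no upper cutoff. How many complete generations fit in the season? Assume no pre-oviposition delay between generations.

6 generations

Weekly DD (7 × max(0, T̄ − 10.4)): 63.7, 0.0, 120.4, 117.6, 91.7, 90.3, 75.6, 100.8, 48.3, 45.5, 39.2, 53.2, 90.3, 0.0, 81.9.
Season total = 1018.5 DD.
Complete generations = ⌊1018.5 / 146⌋ = 6.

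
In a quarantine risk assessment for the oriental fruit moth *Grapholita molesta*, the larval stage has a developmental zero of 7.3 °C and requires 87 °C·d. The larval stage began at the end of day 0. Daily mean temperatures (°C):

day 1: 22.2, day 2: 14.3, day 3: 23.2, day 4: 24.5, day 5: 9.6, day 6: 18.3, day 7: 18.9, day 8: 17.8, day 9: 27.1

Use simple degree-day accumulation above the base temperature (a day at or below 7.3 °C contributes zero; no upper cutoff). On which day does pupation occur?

day 8

Daily DD above 7.3 °C: 14.9, 7.0, 15.9, 17.2, 2.3, 11.0, 11.6, 10.5, 19.8.
Cumulative: 14.9, 21.9, 37.8, 55.0, 57.3, 68.3, 79.9, 90.4, 110.2.
The total first reaches 87 DD on day 8.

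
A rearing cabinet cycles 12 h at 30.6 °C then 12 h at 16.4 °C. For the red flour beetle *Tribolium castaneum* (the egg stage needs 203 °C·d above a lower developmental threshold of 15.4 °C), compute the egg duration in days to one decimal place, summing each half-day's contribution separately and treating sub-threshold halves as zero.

25.1 days

Day half: max(0, 30.6 − 15.4) × 0.5 = 15.2 × 0.5 = 7.60 DD.
Night half: max(0, 16.4 − 15.4) × 0.5 = 1.0 × 0.5 = 0.50 DD.
Per 24 h: 8.10 DD/day.
Duration = 203 / 8.10 = 25.062 ≈ 25.1 days.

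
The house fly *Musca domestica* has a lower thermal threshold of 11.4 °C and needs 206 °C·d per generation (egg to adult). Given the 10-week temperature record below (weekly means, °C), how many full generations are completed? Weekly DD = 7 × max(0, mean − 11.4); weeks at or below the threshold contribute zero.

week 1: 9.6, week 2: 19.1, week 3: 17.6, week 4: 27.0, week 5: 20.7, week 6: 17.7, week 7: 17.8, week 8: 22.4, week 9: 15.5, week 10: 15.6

2 generations

Weekly DD (7 × max(0, T̄ − 11.4)): 0.0, 53.9, 43.4, 109.2, 65.1, 44.1, 44.8, 77.0, 28.7, 29.4.
Season total = 495.6 DD.
Complete generations = ⌊495.6 / 206⌋ = 2.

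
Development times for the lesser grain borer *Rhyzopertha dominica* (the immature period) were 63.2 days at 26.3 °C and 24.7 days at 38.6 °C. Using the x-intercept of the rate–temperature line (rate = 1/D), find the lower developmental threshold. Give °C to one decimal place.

Linear rate model ⇒ the product D·(T − T_b) is constant across temperatures.
63.2·(26.3 − T_b) = 24.7·(38.6 − T_b)
T_b = (63.2·26.3 − 24.7·38.6) / (63.2 − 24.7) = 708.74 / 38.5 = 18.409 °C ≈ 18.4 °C.

18.4 °C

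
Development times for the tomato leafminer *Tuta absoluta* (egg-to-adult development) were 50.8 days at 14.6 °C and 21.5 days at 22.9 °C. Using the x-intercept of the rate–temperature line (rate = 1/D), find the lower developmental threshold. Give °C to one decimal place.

8.5 °C

Linear rate model ⇒ the product D·(T − T_b) is constant across temperatures.
50.8·(14.6 − T_b) = 21.5·(22.9 − T_b)
T_b = (50.8·14.6 − 21.5·22.9) / (50.8 − 21.5) = 249.33 / 29.3 = 8.510 °C ≈ 8.5 °C.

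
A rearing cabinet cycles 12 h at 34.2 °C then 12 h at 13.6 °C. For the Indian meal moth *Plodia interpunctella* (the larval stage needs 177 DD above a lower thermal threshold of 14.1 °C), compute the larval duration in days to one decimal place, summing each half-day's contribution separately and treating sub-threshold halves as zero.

Day half: max(0, 34.2 − 14.1) × 0.5 = 20.1 × 0.5 = 10.05 DD.
Night half: max(0, 13.6 − 14.1) × 0.5 = 0.0 × 0.5 = 0.00 DD.
Per 24 h: 10.05 DD/day.
Duration = 177 / 10.05 = 17.612 ≈ 17.6 days.

17.6 days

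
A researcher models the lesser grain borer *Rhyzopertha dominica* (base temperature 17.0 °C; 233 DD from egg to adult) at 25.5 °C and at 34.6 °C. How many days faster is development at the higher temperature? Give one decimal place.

At 25.5 °C: 233 / (25.5 − 17.0) = 233 / 8.5 = 27.412 d.
At 34.6 °C: 233 / (34.6 − 17.0) = 233 / 17.6 = 13.239 d.
Difference = |27.412 − 13.239| = 14.173 ≈ 14.2 days.

14.2 days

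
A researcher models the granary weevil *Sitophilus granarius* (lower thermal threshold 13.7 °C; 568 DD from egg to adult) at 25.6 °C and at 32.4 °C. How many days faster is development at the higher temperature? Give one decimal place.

At 25.6 °C: 568 / (25.6 − 13.7) = 568 / 11.9 = 47.731 d.
At 32.4 °C: 568 / (32.4 − 13.7) = 568 / 18.7 = 30.374 d.
Difference = |47.731 − 30.374| = 17.357 ≈ 17.4 days.

17.4 days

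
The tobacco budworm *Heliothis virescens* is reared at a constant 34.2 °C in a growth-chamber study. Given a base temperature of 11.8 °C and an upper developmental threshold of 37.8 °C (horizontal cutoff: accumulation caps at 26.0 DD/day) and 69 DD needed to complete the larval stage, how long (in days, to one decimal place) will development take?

Daily accumulation = 34.2 − 11.8 = 22.4 DD/day.
Duration = 69 / 22.4 = 3.080 ≈ 3.1 days.

3.1 days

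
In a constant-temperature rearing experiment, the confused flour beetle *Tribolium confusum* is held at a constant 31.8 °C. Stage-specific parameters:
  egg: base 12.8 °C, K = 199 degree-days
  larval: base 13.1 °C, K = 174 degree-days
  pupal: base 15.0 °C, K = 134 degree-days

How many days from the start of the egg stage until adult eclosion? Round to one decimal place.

27.8 days

egg: 199 / (31.8 − 12.8) = 199 / 19.0 = 10.474 d.
larval: 174 / (31.8 − 13.1) = 174 / 18.7 = 9.305 d.
pupal: 134 / (31.8 − 15.0) = 134 / 16.8 = 7.976 d.
Sum = 27.755 ≈ 27.8 days.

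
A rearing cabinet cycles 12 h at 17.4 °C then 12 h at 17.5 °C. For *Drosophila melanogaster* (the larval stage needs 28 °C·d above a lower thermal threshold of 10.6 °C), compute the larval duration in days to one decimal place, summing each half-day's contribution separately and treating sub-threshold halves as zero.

4.1 days

Day half: max(0, 17.4 − 10.6) × 0.5 = 6.8 × 0.5 = 3.40 DD.
Night half: max(0, 17.5 − 10.6) × 0.5 = 6.9 × 0.5 = 3.45 DD.
Per 24 h: 6.85 DD/day.
Duration = 28 / 6.85 = 4.088 ≈ 4.1 days.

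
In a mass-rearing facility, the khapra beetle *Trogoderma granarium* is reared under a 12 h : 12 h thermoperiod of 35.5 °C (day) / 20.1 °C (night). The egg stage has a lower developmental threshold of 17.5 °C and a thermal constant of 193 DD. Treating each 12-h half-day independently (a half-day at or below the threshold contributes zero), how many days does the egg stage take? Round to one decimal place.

18.7 days

Day half: max(0, 35.5 − 17.5) × 0.5 = 18.0 × 0.5 = 9.00 DD.
Night half: max(0, 20.1 − 17.5) × 0.5 = 2.6 × 0.5 = 1.30 DD.
Per 24 h: 10.30 DD/day.
Duration = 193 / 10.30 = 18.738 ≈ 18.7 days.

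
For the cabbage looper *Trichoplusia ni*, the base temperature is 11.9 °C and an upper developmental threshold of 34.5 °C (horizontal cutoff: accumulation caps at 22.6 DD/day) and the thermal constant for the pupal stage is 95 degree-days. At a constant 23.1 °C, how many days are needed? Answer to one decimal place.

8.5 days

Daily accumulation = 23.1 − 11.9 = 11.2 DD/day.
Duration = 95 / 11.2 = 8.482 ≈ 8.5 days.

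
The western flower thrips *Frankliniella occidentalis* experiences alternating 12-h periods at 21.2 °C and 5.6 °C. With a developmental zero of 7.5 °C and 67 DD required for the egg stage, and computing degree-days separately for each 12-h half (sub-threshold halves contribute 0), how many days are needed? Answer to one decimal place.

9.8 days

Day half: max(0, 21.2 − 7.5) × 0.5 = 13.7 × 0.5 = 6.85 DD.
Night half: max(0, 5.6 − 7.5) × 0.5 = 0.0 × 0.5 = 0.00 DD.
Per 24 h: 6.85 DD/day.
Duration = 67 / 6.85 = 9.781 ≈ 9.8 days.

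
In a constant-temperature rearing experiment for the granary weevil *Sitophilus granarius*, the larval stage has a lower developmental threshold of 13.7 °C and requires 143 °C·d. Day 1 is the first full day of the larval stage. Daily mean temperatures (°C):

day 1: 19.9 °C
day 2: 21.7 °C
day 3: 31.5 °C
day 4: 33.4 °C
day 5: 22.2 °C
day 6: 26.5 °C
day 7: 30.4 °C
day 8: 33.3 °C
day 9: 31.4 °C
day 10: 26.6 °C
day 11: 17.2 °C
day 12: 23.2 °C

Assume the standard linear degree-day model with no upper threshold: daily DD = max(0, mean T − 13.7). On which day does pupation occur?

Daily DD above 13.7 °C: 6.2, 8.0, 17.8, 19.7, 8.5, 12.8, 16.7, 19.6, 17.7, 12.9, 3.5, 9.5.
Cumulative: 6.2, 14.2, 32.0, 51.7, 60.2, 73.0, 89.7, 109.3, 127.0, 139.9, 143.4, 152.9.
The total first reaches 143 DD on day 11.

day 11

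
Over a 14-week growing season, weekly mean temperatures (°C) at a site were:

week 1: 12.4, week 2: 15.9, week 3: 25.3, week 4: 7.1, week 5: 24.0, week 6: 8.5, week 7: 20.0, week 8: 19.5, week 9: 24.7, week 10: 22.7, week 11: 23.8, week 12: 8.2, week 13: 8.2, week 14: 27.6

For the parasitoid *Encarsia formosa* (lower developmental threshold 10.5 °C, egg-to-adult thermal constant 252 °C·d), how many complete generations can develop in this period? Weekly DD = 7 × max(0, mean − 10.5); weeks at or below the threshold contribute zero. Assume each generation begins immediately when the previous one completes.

3 generations

Weekly DD (7 × max(0, T̄ − 10.5)): 13.3, 37.8, 103.6, 0.0, 94.5, 0.0, 66.5, 63.0, 99.4, 85.4, 93.1, 0.0, 0.0, 119.7.
Season total = 776.3 DD.
Complete generations = ⌊776.3 / 252⌋ = 3.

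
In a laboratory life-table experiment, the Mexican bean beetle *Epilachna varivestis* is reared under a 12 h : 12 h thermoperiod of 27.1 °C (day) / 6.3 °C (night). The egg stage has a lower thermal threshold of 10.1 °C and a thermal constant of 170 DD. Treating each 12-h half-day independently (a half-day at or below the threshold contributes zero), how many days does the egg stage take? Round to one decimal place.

Day half: max(0, 27.1 − 10.1) × 0.5 = 17.0 × 0.5 = 8.50 DD.
Night half: max(0, 6.3 − 10.1) × 0.5 = 0.0 × 0.5 = 0.00 DD.
Per 24 h: 8.50 DD/day.
Duration = 170 / 8.50 = 20.000 ≈ 20.0 days.

20.0 days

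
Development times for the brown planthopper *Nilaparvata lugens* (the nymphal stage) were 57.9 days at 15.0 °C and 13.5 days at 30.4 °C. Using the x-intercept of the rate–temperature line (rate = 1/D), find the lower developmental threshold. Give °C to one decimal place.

Linear rate model ⇒ the product D·(T − T_b) is constant across temperatures.
57.9·(15.0 − T_b) = 13.5·(30.4 − T_b)
T_b = (57.9·15.0 − 13.5·30.4) / (57.9 − 13.5) = 458.10 / 44.4 = 10.318 °C ≈ 10.3 °C.

10.3 °C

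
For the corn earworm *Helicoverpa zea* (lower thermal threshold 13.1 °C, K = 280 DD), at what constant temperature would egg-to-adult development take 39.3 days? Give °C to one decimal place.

20.2 °C

Required daily accumulation = 280 / 39.3 = 7.125 DD/day.
T = T_base + 7.125 = 13.1 + 7.125 = 20.225 ≈ 20.2 °C.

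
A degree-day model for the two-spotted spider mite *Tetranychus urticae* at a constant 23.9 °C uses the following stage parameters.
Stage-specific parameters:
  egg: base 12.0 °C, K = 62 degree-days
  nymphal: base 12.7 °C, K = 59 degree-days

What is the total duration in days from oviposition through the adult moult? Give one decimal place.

10.5 days

egg: 62 / (23.9 − 12.0) = 62 / 11.9 = 5.210 d.
nymphal: 59 / (23.9 − 12.7) = 59 / 11.2 = 5.268 d.
Sum = 10.478 ≈ 10.5 days.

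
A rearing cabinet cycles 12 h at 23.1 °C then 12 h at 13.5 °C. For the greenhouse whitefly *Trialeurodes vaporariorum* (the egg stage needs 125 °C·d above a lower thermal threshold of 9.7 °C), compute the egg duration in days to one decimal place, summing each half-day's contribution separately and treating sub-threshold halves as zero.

14.5 days

Day half: max(0, 23.1 − 9.7) × 0.5 = 13.4 × 0.5 = 6.70 DD.
Night half: max(0, 13.5 − 9.7) × 0.5 = 3.8 × 0.5 = 1.90 DD.
Per 24 h: 8.60 DD/day.
Duration = 125 / 8.60 = 14.535 ≈ 14.5 days.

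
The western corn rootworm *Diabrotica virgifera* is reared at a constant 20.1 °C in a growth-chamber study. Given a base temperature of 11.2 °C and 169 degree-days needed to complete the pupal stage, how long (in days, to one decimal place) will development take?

19.0 days

Daily accumulation = 20.1 − 11.2 = 8.9 DD/day.
Duration = 169 / 8.9 = 18.989 ≈ 19.0 days.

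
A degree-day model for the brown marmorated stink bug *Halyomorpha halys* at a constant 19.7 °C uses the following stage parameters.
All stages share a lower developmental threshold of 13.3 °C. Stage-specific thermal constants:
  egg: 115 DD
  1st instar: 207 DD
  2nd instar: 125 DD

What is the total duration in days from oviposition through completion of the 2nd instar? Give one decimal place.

69.8 days

Daily accumulation at 19.7 °C = 19.7 − 13.3 = 6.4 DD/day.
Total K = 115 + 207 + 125 = 447 DD.
Total duration = 447 / 6.4 = 69.844 ≈ 69.8 days.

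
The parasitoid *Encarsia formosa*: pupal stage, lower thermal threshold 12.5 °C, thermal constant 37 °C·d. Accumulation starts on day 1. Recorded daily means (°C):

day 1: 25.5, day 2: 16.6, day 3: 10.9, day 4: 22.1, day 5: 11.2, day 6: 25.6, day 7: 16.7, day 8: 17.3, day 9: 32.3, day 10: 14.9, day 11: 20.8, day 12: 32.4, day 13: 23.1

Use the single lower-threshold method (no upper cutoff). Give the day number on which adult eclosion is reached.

day 6

Daily DD above 12.5 °C: 13.0, 4.1, 0.0, 9.6, 0.0, 13.1, 4.2, 4.8, 19.8, 2.4, 8.3, 19.9, 10.6.
Cumulative: 13.0, 17.1, 17.1, 26.7, 26.7, 39.8, 44.0, 48.8, 68.6, 71.0, 79.3, 99.2, 109.8.
The total first reaches 37 DD on day 6.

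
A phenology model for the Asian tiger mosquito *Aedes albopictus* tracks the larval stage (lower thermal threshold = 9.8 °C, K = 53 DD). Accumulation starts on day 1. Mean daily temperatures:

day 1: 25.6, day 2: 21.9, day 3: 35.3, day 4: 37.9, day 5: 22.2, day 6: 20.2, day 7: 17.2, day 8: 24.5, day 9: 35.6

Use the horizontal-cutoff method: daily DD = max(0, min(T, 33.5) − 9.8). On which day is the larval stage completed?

day 4

Daily DD above 9.8 °C (capped at 23.7): 15.8, 12.1, 23.7, 23.7, 12.4, 10.4, 7.4, 14.7, 23.7.
Cumulative: 15.8, 27.9, 51.6, 75.3, 87.7, 98.1, 105.5, 120.2, 143.9.
The total first reaches 53 DD on day 4.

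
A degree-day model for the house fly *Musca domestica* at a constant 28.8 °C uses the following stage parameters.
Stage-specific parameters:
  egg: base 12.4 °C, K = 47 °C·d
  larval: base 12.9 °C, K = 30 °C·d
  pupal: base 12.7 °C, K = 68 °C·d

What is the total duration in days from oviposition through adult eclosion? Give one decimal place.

9.0 days

egg: 47 / (28.8 − 12.4) = 47 / 16.4 = 2.866 d.
larval: 30 / (28.8 − 12.9) = 30 / 15.9 = 1.887 d.
pupal: 68 / (28.8 − 12.7) = 68 / 16.1 = 4.224 d.
Sum = 8.976 ≈ 9.0 days.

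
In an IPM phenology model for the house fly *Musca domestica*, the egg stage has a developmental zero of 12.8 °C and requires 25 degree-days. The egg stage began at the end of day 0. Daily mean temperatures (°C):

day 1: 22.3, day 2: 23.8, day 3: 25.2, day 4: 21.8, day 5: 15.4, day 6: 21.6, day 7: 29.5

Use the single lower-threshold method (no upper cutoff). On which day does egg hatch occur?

Daily DD above 12.8 °C: 9.5, 11.0, 12.4, 9.0, 2.6, 8.8, 16.7.
Cumulative: 9.5, 20.5, 32.9, 41.9, 44.5, 53.3, 70.0.
The total first reaches 25 DD on day 3.

day 3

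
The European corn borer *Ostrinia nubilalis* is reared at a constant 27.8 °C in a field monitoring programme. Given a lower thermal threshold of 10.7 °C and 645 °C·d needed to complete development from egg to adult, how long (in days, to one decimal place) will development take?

37.7 days

Daily accumulation = 27.8 − 10.7 = 17.1 DD/day.
Duration = 645 / 17.1 = 37.719 ≈ 37.7 days.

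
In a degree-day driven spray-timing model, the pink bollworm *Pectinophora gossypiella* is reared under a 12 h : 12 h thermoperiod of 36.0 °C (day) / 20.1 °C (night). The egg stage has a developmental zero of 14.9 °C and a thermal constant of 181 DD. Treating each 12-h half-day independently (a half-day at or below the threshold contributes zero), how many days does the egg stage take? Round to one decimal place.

13.8 days

Day half: max(0, 36.0 − 14.9) × 0.5 = 21.1 × 0.5 = 10.55 DD.
Night half: max(0, 20.1 − 14.9) × 0.5 = 5.2 × 0.5 = 2.60 DD.
Per 24 h: 13.15 DD/day.
Duration = 181 / 13.15 = 13.764 ≈ 13.8 days.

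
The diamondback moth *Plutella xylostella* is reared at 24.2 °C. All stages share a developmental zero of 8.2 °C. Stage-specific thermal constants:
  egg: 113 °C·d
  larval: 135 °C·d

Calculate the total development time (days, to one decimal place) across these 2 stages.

15.5 days

Daily accumulation at 24.2 °C = 24.2 − 8.2 = 16.0 DD/day.
Total K = 113 + 135 = 248 DD.
Total duration = 248 / 16.0 = 15.500 ≈ 15.5 days.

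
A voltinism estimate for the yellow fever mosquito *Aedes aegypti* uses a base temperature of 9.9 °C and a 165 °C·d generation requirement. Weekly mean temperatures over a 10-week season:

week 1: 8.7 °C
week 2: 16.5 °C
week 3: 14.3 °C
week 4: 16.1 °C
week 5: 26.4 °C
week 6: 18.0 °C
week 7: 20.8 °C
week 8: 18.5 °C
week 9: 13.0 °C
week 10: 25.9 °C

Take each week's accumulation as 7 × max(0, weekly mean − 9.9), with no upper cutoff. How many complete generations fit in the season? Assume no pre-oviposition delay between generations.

3 generations

Weekly DD (7 × max(0, T̄ − 9.9)): 0.0, 46.2, 30.8, 43.4, 115.5, 56.7, 76.3, 60.2, 21.7, 112.0.
Season total = 562.8 DD.
Complete generations = ⌊562.8 / 165⌋ = 3.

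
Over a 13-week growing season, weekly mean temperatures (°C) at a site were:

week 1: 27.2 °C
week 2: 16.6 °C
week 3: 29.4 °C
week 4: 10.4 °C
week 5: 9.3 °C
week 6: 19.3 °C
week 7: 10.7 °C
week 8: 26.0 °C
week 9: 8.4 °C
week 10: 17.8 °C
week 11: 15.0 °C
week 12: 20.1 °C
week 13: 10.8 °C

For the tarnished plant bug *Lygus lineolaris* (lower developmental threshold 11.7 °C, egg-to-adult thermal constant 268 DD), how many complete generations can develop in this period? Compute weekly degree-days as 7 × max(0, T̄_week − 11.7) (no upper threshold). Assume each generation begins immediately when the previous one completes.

2 generations

Weekly DD (7 × max(0, T̄ − 11.7)): 108.5, 34.3, 123.9, 0.0, 0.0, 53.2, 0.0, 100.1, 0.0, 42.7, 23.1, 58.8, 0.0.
Season total = 544.6 DD.
Complete generations = ⌊544.6 / 268⌋ = 2.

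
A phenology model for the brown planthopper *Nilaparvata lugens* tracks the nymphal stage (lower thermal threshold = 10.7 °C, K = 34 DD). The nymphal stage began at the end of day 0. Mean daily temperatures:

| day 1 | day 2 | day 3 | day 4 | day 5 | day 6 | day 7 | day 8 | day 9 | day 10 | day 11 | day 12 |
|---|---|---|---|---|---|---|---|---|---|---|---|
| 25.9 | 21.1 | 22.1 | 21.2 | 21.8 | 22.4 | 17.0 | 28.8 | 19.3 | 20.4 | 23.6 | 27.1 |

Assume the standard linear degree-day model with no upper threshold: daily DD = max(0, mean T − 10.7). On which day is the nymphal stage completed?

Daily DD above 10.7 °C: 15.2, 10.4, 11.4, 10.5, 11.1, 11.7, 6.3, 18.1, 8.6, 9.7, 12.9, 16.4.
Cumulative: 15.2, 25.6, 37.0, 47.5, 58.6, 70.3, 76.6, 94.7, 103.3, 113.0, 125.9, 142.3.
The total first reaches 34 DD on day 3.

day 3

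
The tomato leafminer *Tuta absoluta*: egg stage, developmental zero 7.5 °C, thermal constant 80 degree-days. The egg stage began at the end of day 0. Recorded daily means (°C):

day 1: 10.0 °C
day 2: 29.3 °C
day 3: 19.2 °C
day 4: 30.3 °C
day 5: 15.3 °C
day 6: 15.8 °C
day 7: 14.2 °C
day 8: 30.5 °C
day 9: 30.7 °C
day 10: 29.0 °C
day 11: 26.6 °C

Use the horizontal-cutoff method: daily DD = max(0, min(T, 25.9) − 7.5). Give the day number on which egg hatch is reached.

day 8

Daily DD above 7.5 °C (capped at 18.4): 2.5, 18.4, 11.7, 18.4, 7.8, 8.3, 6.7, 18.4, 18.4, 18.4, 18.4.
Cumulative: 2.5, 20.9, 32.6, 51.0, 58.8, 67.1, 73.8, 92.2, 110.6, 129.0, 147.4.
The total first reaches 80 DD on day 8.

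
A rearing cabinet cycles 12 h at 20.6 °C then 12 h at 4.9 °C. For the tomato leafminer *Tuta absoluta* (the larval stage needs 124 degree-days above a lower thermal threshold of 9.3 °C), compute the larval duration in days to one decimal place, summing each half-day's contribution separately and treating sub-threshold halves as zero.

Day half: max(0, 20.6 − 9.3) × 0.5 = 11.3 × 0.5 = 5.65 DD.
Night half: max(0, 4.9 − 9.3) × 0.5 = 0.0 × 0.5 = 0.00 DD.
Per 24 h: 5.65 DD/day.
Duration = 124 / 5.65 = 21.947 ≈ 21.9 days.

21.9 days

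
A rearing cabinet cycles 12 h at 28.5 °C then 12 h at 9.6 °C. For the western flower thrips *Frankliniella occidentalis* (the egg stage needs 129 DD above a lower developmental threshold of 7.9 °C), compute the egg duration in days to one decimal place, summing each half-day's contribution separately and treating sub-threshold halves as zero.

Day half: max(0, 28.5 − 7.9) × 0.5 = 20.6 × 0.5 = 10.30 DD.
Night half: max(0, 9.6 − 7.9) × 0.5 = 1.7 × 0.5 = 0.85 DD.
Per 24 h: 11.15 DD/day.
Duration = 129 / 11.15 = 11.570 ≈ 11.6 days.

11.6 days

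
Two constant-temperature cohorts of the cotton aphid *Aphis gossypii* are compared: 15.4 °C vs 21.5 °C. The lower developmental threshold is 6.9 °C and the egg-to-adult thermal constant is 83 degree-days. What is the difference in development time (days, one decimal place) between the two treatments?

At 15.4 °C: 83 / (15.4 − 6.9) = 83 / 8.5 = 9.765 d.
At 21.5 °C: 83 / (21.5 − 6.9) = 83 / 14.6 = 5.685 d.
Difference = |9.765 − 5.685| = 4.080 ≈ 4.1 days.

4.1 days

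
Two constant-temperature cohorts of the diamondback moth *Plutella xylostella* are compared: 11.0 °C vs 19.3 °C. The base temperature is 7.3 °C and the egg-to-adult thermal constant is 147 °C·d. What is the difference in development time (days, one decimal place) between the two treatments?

27.5 days

At 11.0 °C: 147 / (11.0 − 7.3) = 147 / 3.7 = 39.730 d.
At 19.3 °C: 147 / (19.3 − 7.3) = 147 / 12.0 = 12.250 d.
Difference = |39.730 − 12.250| = 27.480 ≈ 27.5 days.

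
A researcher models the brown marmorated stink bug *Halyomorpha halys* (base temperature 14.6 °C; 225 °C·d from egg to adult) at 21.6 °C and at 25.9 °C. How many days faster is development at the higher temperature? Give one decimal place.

At 21.6 °C: 225 / (21.6 − 14.6) = 225 / 7.0 = 32.143 d.
At 25.9 °C: 225 / (25.9 − 14.6) = 225 / 11.3 = 19.912 d.
Difference = |32.143 − 19.912| = 12.231 ≈ 12.2 days.

12.2 days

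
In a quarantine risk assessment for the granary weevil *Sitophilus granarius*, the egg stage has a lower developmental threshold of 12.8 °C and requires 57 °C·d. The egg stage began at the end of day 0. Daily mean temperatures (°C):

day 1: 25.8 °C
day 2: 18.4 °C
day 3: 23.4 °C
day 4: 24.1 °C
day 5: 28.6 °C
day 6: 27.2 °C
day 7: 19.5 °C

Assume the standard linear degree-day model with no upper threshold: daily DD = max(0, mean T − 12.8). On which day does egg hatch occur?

Daily DD above 12.8 °C: 13.0, 5.6, 10.6, 11.3, 15.8, 14.4, 6.7.
Cumulative: 13.0, 18.6, 29.2, 40.5, 56.3, 70.7, 77.4.
The total first reaches 57 DD on day 6.

day 6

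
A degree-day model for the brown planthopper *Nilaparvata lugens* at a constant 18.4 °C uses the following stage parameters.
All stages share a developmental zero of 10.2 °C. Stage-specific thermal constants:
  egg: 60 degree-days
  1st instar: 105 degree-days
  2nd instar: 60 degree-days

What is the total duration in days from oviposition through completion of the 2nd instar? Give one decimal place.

Daily accumulation at 18.4 °C = 18.4 − 10.2 = 8.2 DD/day.
Total K = 60 + 105 + 60 = 225 DD.
Total duration = 225 / 8.2 = 27.439 ≈ 27.4 days.

27.4 days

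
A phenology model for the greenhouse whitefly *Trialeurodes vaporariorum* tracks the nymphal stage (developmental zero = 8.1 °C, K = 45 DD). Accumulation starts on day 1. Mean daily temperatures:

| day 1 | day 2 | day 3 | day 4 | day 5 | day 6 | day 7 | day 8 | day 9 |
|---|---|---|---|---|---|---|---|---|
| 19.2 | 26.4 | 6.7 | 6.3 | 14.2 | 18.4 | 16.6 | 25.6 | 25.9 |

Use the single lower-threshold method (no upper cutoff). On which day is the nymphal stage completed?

Daily DD above 8.1 °C: 11.1, 18.3, 0.0, 0.0, 6.1, 10.3, 8.5, 17.5, 17.8.
Cumulative: 11.1, 29.4, 29.4, 29.4, 35.5, 45.8, 54.3, 71.8, 89.6.
The total first reaches 45 DD on day 6.

day 6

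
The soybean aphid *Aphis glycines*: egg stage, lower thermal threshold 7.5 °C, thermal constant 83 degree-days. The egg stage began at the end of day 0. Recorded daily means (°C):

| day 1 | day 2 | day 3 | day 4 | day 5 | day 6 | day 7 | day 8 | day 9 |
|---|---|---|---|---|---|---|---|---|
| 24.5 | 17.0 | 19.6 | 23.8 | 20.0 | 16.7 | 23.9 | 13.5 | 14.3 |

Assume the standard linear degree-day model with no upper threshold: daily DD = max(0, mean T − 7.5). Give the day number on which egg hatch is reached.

Daily DD above 7.5 °C: 17.0, 9.5, 12.1, 16.3, 12.5, 9.2, 16.4, 6.0, 6.8.
Cumulative: 17.0, 26.5, 38.6, 54.9, 67.4, 76.6, 93.0, 99.0, 105.8.
The total first reaches 83 DD on day 7.

day 7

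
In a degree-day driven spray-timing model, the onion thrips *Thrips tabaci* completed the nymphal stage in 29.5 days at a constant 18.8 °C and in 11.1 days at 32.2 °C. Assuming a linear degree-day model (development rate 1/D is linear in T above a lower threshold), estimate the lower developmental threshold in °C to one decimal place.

10.7 °C

Equal thermal constants: D₁(T₁ − T_b) = D₂(T₂ − T_b).
29.5·(18.8 − T_b) = 11.1·(32.2 − T_b)
T_b = (29.5·18.8 − 11.1·32.2) / (29.5 − 11.1) = 197.18 / 18.4 = 10.716 °C ≈ 10.7 °C.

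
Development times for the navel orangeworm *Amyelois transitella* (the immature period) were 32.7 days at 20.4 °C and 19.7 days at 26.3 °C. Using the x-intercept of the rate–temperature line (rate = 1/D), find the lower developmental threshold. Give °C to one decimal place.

11.5 °C

Equal thermal constants: D₁(T₁ − T_b) = D₂(T₂ − T_b).
32.7·(20.4 − T_b) = 19.7·(26.3 − T_b)
T_b = (32.7·20.4 − 19.7·26.3) / (32.7 − 19.7) = 148.97 / 13.0 = 11.459 °C ≈ 11.5 °C.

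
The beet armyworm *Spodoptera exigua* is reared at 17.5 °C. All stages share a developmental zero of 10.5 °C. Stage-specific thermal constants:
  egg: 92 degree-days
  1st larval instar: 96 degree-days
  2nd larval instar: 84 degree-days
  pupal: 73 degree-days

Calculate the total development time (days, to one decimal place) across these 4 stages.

49.3 days

Daily accumulation at 17.5 °C = 17.5 − 10.5 = 7.0 DD/day.
Total K = 92 + 96 + 84 + 73 = 345 DD.
Total duration = 345 / 7.0 = 49.286 ≈ 49.3 days.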